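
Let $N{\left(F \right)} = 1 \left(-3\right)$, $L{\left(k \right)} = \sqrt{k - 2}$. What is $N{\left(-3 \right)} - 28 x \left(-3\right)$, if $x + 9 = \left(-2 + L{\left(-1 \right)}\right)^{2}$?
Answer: $-675 - 336 i \sqrt{3} \approx -675.0 - 581.97 i$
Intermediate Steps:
$L{\left(k \right)} = \sqrt{-2 + k}$
$N{\left(F \right)} = -3$
$x = -9 + \left(-2 + i \sqrt{3}\right)^{2}$ ($x = -9 + \left(-2 + \sqrt{-2 - 1}\right)^{2} = -9 + \left(-2 + \sqrt{-3}\right)^{2} = -9 + \left(-2 + i \sqrt{3}\right)^{2} \approx -8.0 - 6.9282 i$)
$N{\left(-3 \right)} - 28 x \left(-3\right) = -3 - 28 \left(-9 + \left(2 - i \sqrt{3}\right)^{2}\right) \left(-3\right) = -3 - 28 \left(27 - 3 \left(2 - i \sqrt{3}\right)^{2}\right) = -3 - \left(756 - 84 \left(2 - i \sqrt{3}\right)^{2}\right) = -759 + 84 \left(2 - i \sqrt{3}\right)^{2}$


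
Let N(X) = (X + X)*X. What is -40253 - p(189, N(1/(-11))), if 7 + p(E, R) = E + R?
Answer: -4892637/121 ≈ -40435.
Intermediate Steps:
N(X) = 2*X² (N(X) = (2*X)*X = 2*X²)
p(E, R) = -7 + E + R (p(E, R) = -7 + (E + R) = -7 + E + R)
-40253 - p(189, N(1/(-11))) = -40253 - (-7 + 189 + 2*(1/(-11))²) = -40253 - (-7 + 189 + 2*(-1/11)²) = -40253 - (-7 + 189 + 2*(1/121)) = -40253 - (-7 + 189 + 2/121) = -40253 - 1*22024/121 = -40253 - 22024/121 = -4892637/121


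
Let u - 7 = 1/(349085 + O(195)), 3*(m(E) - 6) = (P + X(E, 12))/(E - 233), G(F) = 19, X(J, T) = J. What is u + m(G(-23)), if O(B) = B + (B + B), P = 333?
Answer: 1397631311/112244070 ≈ 12.452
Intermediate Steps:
O(B) = 3*B (O(B) = B + 2*B = 3*B)
m(E) = 6 + (333 + E)/(3*(-233 + E)) (m(E) = 6 + ((333 + E)/(E - 233))/3 = 6 + ((333 + E)/(-233 + E))/3 = 6 + (333 + E)/(3*(-233 + E)))
u = 2447691/349670 (u = 7 + 1/(349085 + 3*195) = 7 + 1/(349085 + 585) = 7 + 1/349670 = 2447691/349670 ≈ 7.0000)
u + m(G(-23)) = 2447691/349670 + (-3861 + 19*19)/(3*(-233 + 19)) = 2447691/349670 + (1/3)*(-3861 + 361)/(-214) = 2447691/349670 + (1/3)*(-1/214)*(-3500) = 2447691/349670 + 1750/321 = 1397631311/112244070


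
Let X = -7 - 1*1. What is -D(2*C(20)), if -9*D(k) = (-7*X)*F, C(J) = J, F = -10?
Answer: -560/9 ≈ -62.222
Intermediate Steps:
X = -8 (X = -7 - 1 = -8)
D(k) = 560/9 (D(k) = -(-7*(-8))*(-10)/9 = -56*(-10)/9 = -⅑*(-560) = 560/9)
-D(2*C(20)) = -1*560/9 = -560/9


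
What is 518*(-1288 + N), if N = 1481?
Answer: 99974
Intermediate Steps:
518*(-1288 + N) = 518*(-1288 + 1481) = 518*193 = 99974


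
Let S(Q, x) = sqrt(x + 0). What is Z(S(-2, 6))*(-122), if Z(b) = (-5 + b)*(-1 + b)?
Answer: -1342 + 732*sqrt(6) ≈ 451.03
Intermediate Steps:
S(Q, x) = sqrt(x)
Z(b) = (-1 + b)*(-5 + b)
Z(S(-2, 6))*(-122) = (5 + (sqrt(6))**2 - 6*sqrt(6))*(-122) = (5 + 6 - 6*sqrt(6))*(-122) = (11 - 6*sqrt(6))*(-122) = -1342 + 732*sqrt(6)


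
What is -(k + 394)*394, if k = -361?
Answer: -13002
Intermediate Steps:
-(k + 394)*394 = -(-361 + 394)*394 = -33*394 = -1*13002 = -13002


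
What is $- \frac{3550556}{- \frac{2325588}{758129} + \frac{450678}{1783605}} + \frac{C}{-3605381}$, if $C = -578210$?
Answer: $\frac{2884948920257486422542500}{2287168573306393153} \approx 1.2614 \cdot 10^{6}$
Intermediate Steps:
$- \frac{3550556}{- \frac{2325588}{758129} + \frac{450678}{1783605}} + \frac{C}{-3605381} = - \frac{3550556}{- \frac{2325588}{758129} + \frac{450678}{1783605}} - \frac{578210}{-3605381} = - \frac{3550556}{\left(-2325588\right) \frac{1}{758129} + 450678 \cdot \frac{1}{1783605}} - - \frac{578210}{3605381} = - \frac{3550556}{- \frac{2325588}{758129} + \frac{150226}{594535}} + \frac{578210}{3605381} = - \frac{3550556}{- \frac{1268752774426}{450734225015}} + \frac{578210}{3605381} = \left(-3550556\right) \left(- \frac{450734225015}{1268752774426}\right) + \frac{578210}{3605381} = \frac{800178553516179170}{634376387213} + \frac{578210}{3605381} = \frac{2884948920257486422542500}{2287168573306393153}$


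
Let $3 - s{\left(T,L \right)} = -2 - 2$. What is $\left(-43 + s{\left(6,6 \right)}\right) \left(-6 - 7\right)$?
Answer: $468$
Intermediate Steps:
$s{\left(T,L \right)} = 7$ ($s{\left(T,L \right)} = 3 - \left(-2 - 2\right) = 3 - -4 = 3 + 4 = 7$)
$\left(-43 + s{\left(6,6 \right)}\right) \left(-6 - 7\right) = \left(-43 + 7\right) \left(-6 - 7\right) = - 36 \left(-6 - 7\right) = \left(-36\right) \left(-13\right) = 468$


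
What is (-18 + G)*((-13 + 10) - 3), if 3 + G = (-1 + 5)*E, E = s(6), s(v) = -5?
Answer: 246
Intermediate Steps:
E = -5
G = -23 (G = -3 + (-1 + 5)*(-5) = -3 + 4*(-5) = -3 - 20 = -23)
(-18 + G)*((-13 + 10) - 3) = (-18 - 23)*((-13 + 10) - 3) = -41*(-3 - 3) = -41*(-6) = 246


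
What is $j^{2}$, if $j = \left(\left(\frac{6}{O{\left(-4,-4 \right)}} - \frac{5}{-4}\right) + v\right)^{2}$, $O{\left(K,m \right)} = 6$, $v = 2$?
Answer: $\frac{83521}{256} \approx 326.25$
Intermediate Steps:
$j = \frac{289}{16}$ ($j = \left(\left(\frac{6}{6} - \frac{5}{-4}\right) + 2\right)^{2} = \left(\left(6 \cdot \frac{1}{6} - - \frac{5}{4}\right) + 2\right)^{2} = \left(\left(1 + \frac{5}{4}\right) + 2\right)^{2} = \left(\frac{9}{4} + 2\right)^{2} = \left(\frac{17}{4}\right)^{2} = \frac{289}{16} \approx 18.063$)
$j^{2} = \left(\frac{289}{16}\right)^{2} = \frac{83521}{256}$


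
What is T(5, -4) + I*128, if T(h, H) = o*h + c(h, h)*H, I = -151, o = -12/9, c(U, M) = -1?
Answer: -57992/3 ≈ -19331.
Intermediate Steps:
o = -4/3 (o = -12*⅑ = -4/3 ≈ -1.3333)
T(h, H) = -H - 4*h/3 (T(h, H) = -4*h/3 - H = -H - 4*h/3)
T(5, -4) + I*128 = (-1*(-4) - 4/3*5) - 151*128 = (4 - 20/3) - 19328 = -8/3 - 19328 = -57992/3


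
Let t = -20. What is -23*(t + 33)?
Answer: -299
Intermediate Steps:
-23*(t + 33) = -23*(-20 + 33) = -23*13 = -299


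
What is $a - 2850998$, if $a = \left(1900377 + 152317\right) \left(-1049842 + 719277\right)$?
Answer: $-678551643108$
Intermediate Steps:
$a = -678548792110$ ($a = 2052694 \left(-330565\right) = -678548792110$)
$a - 2850998 = -678548792110 - 2850998 = -678551643108$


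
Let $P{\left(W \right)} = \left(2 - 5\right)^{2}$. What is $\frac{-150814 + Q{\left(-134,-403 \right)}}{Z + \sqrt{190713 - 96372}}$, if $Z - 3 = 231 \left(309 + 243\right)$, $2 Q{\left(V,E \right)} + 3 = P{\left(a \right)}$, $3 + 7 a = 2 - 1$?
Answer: $- \frac{6410221555}{5419993628} + \frac{150811 \sqrt{94341}}{16259980884} \approx -1.1798$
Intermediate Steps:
$a = - \frac{2}{7}$ ($a = - \frac{3}{7} + \frac{2 - 1}{7} = - \frac{3}{7} + \frac{1}{7} \cdot 1 = - \frac{3}{7} + \frac{1}{7} = - \frac{2}{7} \approx -0.28571$)
$P{\left(W \right)} = 9$ ($P{\left(W \right)} = \left(-3\right)^{2} = 9$)
$Q{\left(V,E \right)} = 3$ ($Q{\left(V,E \right)} = - \frac{3}{2} + \frac{1}{2} \cdot 9 = - \frac{3}{2} + \frac{9}{2} = 3$)
$Z = 127515$ ($Z = 3 + 231 \left(309 + 243\right) = 3 + 231 \cdot 552 = 3 + 127512 = 127515$)
$\frac{-150814 + Q{\left(-134,-403 \right)}}{Z + \sqrt{190713 - 96372}} = \frac{-150814 + 3}{127515 + \sqrt{190713 - 96372}} = - \frac{150811}{127515 + \sqrt{94341}}$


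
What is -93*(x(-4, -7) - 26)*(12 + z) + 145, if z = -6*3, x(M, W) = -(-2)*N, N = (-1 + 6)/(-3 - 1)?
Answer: -15758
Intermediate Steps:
N = -5/4 (N = 5/(-4) = 5*(-¼) = -5/4 ≈ -1.2500)
x(M, W) = -5/2 (x(M, W) = -(-2)*(-5)/4 = -2*5/4 = -5/2)
z = -18
-93*(x(-4, -7) - 26)*(12 + z) + 145 = -93*(-5/2 - 26)*(12 - 18) + 145 = -(-5301)*(-6)/2 + 145 = -93*171 + 145 = -15903 + 145 = -15758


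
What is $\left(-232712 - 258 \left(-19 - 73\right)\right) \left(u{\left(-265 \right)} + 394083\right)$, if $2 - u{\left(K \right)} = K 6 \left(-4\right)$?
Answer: $-81025219600$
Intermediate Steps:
$u{\left(K \right)} = 2 + 24 K$ ($u{\left(K \right)} = 2 - K 6 \left(-4\right) = 2 - 6 K \left(-4\right) = 2 - - 24 K = 2 + 24 K$)
$\left(-232712 - 258 \left(-19 - 73\right)\right) \left(u{\left(-265 \right)} + 394083\right) = \left(-232712 - 258 \left(-19 - 73\right)\right) \left(\left(2 + 24 \left(-265\right)\right) + 394083\right) = \left(-232712 - -23736\right) \left(\left(2 - 6360\right) + 394083\right) = \left(-232712 + 23736\right) \left(-6358 + 394083\right) = \left(-208976\right) 387725 = -81025219600$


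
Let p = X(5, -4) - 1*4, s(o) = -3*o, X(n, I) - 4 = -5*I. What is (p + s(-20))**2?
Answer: 6400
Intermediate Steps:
X(n, I) = 4 - 5*I
p = 20 (p = (4 - 5*(-4)) - 1*4 = (4 + 20) - 4 = 24 - 4 = 20)
(p + s(-20))**2 = (20 - 3*(-20))**2 = (20 + 60)**2 = 80**2 = 6400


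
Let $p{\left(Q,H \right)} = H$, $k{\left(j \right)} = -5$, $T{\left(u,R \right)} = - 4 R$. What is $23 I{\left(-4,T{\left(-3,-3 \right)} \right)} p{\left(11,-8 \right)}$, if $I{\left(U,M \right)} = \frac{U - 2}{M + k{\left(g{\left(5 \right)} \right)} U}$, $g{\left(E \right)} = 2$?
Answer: $\frac{69}{2} \approx 34.5$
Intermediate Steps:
$I{\left(U,M \right)} = \frac{-2 + U}{M - 5 U}$ ($I{\left(U,M \right)} = \frac{U - 2}{M - 5 U} = \frac{-2 + U}{M - 5 U}$)
$23 I{\left(-4,T{\left(-3,-3 \right)} \right)} p{\left(11,-8 \right)} = 23 \frac{-2 - 4}{\left(-4\right) \left(-3\right) - -20} \left(-8\right) = 23 \frac{1}{12 + 20} \left(-6\right) \left(-8\right) = 23 \cdot \frac{1}{32} \left(-6\right) \left(-8\right) = 23 \left(- \frac{3}{16}\right) \left(-8\right) = \left(- \frac{69}{16}\right) \left(-8\right) = \frac{69}{2}$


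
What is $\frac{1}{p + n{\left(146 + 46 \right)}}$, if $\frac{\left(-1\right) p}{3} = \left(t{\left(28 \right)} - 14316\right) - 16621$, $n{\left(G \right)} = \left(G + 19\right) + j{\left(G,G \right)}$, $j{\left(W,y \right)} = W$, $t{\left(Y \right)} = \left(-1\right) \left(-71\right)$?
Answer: $\frac{1}{93001} \approx 1.0753 \cdot 10^{-5}$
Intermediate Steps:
$t{\left(Y \right)} = 71$
$n{\left(G \right)} = 19 + 2 G$ ($n{\left(G \right)} = \left(G + 19\right) + G = \left(19 + G\right) + G = 19 + 2 G$)
$p = 92598$ ($p = - 3 \left(\left(71 - 14316\right) - 16621\right) = - 3 \left(-14245 - 16621\right) = \left(-3\right) \left(-30866\right) = 92598$)
$\frac{1}{p + n{\left(146 + 46 \right)}} = \frac{1}{92598 + \left(19 + 2 \left(146 + 46\right)\right)} = \frac{1}{92598 + \left(19 + 2 \cdot 192\right)} = \frac{1}{92598 + \left(19 + 384\right)} = \frac{1}{92598 + 403} = \frac{1}{93001}$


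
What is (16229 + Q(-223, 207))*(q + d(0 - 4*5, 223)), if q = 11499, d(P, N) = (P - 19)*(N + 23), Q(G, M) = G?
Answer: 30491430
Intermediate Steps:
d(P, N) = (-19 + P)*(23 + N)
(16229 + Q(-223, 207))*(q + d(0 - 4*5, 223)) = (16229 - 223)*(11499 + (-437 - 19*223 + 23*(0 - 4*5) + 223*(0 - 4*5))) = 16006*(11499 + (-437 - 4237 + 23*(0 - 20) + 223*(0 - 20))) = 16006*(11499 + (-437 - 4237 + 23*(-20) + 223*(-20))) = 16006*(11499 + (-437 - 4237 - 460 - 4460)) = 16006*(11499 - 9594) = 16006*1905 = 30491430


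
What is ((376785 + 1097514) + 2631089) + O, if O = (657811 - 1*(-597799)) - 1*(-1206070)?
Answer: 6567068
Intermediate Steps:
O = 2461680 (O = (657811 + 597799) + 1206070 = 1255610 + 1206070 = 2461680)
((376785 + 1097514) + 2631089) + O = ((376785 + 1097514) + 2631089) + 2461680 = (1474299 + 2631089) + 2461680 = 4105388 + 2461680 = 6567068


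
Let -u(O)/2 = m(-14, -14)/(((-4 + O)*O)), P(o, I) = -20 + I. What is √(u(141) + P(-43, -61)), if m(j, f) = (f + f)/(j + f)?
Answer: I*√30224904243/19317 ≈ 9.0*I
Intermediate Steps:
m(j, f) = 2*f/(f + j) (m(j, f) = (2*f)/(f + j) = 2*f/(f + j))
u(O) = -2/(O*(-4 + O)) (u(O) = -2*2*(-14)/(-14 - 14)/((-4 + O)*O) = -2*2*(-14)/(-28)/(O*(-4 + O)) = -2*2*(-14)*(-1/28)*1/(O*(-4 + O)) = -2*1/(O*(-4 + O)) = -2/(O*(-4 + O)))
√(u(141) + P(-43, -61)) = √(-2/(141*(-4 + 141)) + (-20 - 61)) = √(-2*1/141/137 - 81) = √(-2*1/141*1/137 - 81) = √(-2/19317 - 81) = √(-1564679/19317) = I*√30224904243/19317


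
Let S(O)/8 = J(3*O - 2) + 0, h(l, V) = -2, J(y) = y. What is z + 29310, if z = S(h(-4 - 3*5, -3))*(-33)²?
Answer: -40386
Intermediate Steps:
S(O) = -16 + 24*O (S(O) = 8*((3*O - 2) + 0) = 8*((-2 + 3*O) + 0) = 8*(-2 + 3*O) = -16 + 24*O)
z = -69696 (z = (-16 + 24*(-2))*(-33)² = (-16 - 48)*1089 = -64*1089 = -69696)
z + 29310 = -69696 + 29310 = -40386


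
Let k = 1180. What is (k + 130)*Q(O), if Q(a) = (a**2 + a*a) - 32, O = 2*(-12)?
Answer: 1467200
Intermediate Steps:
O = -24
Q(a) = -32 + 2*a**2 (Q(a) = (a**2 + a**2) - 32 = 2*a**2 - 32 = -32 + 2*a**2)
(k + 130)*Q(O) = (1180 + 130)*(-32 + 2*(-24)**2) = 1310*(-32 + 2*576) = 1310*(-32 + 1152) = 1310*1120 = 1467200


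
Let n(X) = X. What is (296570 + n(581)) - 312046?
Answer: -14895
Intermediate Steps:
(296570 + n(581)) - 312046 = (296570 + 581) - 312046 = 297151 - 312046 = -14895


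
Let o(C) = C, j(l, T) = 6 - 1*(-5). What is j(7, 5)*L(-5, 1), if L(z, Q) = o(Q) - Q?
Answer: 0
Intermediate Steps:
j(l, T) = 11 (j(l, T) = 6 + 5 = 11)
L(z, Q) = 0 (L(z, Q) = Q - Q = 0)
j(7, 5)*L(-5, 1) = 11*0 = 0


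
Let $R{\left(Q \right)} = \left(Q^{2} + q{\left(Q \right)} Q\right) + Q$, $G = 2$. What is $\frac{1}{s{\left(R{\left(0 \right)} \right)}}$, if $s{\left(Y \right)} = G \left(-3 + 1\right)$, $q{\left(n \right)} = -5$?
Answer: $- \frac{1}{4} \approx -0.25$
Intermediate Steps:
$R{\left(Q \right)} = Q^{2} - 4 Q$ ($R{\left(Q \right)} = \left(Q^{2} - 5 Q\right) + Q = Q^{2} - 4 Q$)
$s{\left(Y \right)} = -4$ ($s{\left(Y \right)} = 2 \left(-3 + 1\right) = 2 \left(-2\right) = -4$)
$\frac{1}{s{\left(R{\left(0 \right)} \right)}} = \frac{1}{-4} = - \frac{1}{4}$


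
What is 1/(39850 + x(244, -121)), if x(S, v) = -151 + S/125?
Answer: 125/4962619 ≈ 2.5188e-5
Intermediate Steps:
x(S, v) = -151 + S/125 (x(S, v) = -151 + S*(1/125) = -151 + S/125)
1/(39850 + x(244, -121)) = 1/(39850 + (-151 + (1/125)*244)) = 1/(39850 + (-151 + 244/125)) = 1/(39850 - 18631/125) = 1/(4962619/125) = 125/4962619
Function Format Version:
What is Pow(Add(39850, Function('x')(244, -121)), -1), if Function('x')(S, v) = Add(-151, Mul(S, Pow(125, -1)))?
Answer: Rational(125, 4962619) ≈ 2.5188e-5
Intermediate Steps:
Function('x')(S, v) = Add(-151, Mul(Rational(1, 125), S)) (Function('x')(S, v) = Add(-151, Mul(S, Rational(1, 125))) = Add(-151, Mul(Rational(1, 125), S)))
Pow(Add(39850, Function('x')(244, -121)), -1) = Pow(Add(39850, Add(-151, Mul(Rational(1, 125), 244))), -1) = Pow(Add(39850, Add(-151, Rational(244, 125))), -1) = Pow(Add(39850, Rational(-18631, 125)), -1) = Pow(Rational(4962619, 125), -1) = Rational(125, 4962619)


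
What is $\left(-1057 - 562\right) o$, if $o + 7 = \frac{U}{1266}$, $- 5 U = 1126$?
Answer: $\frac{36780442}{3165} \approx 11621.0$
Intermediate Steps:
$U = - \frac{1126}{5}$ ($U = \left(- \frac{1}{5}\right) 1126 = - \frac{1126}{5} \approx -225.2$)
$o = - \frac{22718}{3165}$ ($o = -7 - \frac{1126}{5 \cdot 1266} = -7 - \frac{563}{3165} = - \frac{22718}{3165} \approx -7.1779$)
$\left(-1057 - 562\right) o = \left(-1057 - 562\right) \left(- \frac{22718}{3165}\right) = \left(-1619\right) \left(- \frac{22718}{3165}\right) = \frac{36780442}{3165}$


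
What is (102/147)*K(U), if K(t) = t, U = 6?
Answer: 204/49 ≈ 4.1633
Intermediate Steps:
(102/147)*K(U) = (102/147)*6 = (102*(1/147))*6 = (34/49)*6 = 204/49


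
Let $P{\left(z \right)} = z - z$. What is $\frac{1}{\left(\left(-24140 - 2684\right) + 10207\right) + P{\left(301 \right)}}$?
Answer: $- \frac{1}{16617} \approx -6.0179 \cdot 10^{-5}$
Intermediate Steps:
$P{\left(z \right)} = 0$
$\frac{1}{\left(\left(-24140 - 2684\right) + 10207\right) + P{\left(301 \right)}} = \frac{1}{\left(\left(-24140 - 2684\right) + 10207\right) + 0} = \frac{1}{\left(-26824 + 10207\right) + 0} = \frac{1}{-16617 + 0} = \frac{1}{-16617} = - \frac{1}{16617}$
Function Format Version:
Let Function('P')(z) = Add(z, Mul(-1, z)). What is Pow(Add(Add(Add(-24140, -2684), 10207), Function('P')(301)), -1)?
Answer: Rational(-1, 16617) ≈ -6.0179e-5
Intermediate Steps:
Function('P')(z) = 0
Pow(Add(Add(Add(-24140, -2684), 10207), Function('P')(301)), -1) = Pow(Add(Add(Add(-24140, -2684), 10207), 0), -1) = Pow(Add(Add(-26824, 10207), 0), -1) = Pow(Add(-16617, 0), -1) = Pow(-16617, -1) = Rational(-1, 16617)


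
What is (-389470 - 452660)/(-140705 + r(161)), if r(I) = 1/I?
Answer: 7532385/1258528 ≈ 5.9851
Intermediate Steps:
(-389470 - 452660)/(-140705 + r(161)) = (-389470 - 452660)/(-140705 + 1/161) = -842130/(-140705 + 1/161) = -842130/(-22653504/161) = -842130*(-161/22653504) = 7532385/1258528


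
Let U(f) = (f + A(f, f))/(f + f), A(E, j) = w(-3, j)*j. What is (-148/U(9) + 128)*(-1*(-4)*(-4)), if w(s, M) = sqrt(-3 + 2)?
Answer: 320 - 2368*I ≈ 320.0 - 2368.0*I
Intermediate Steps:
w(s, M) = I (w(s, M) = sqrt(-1) = I)
A(E, j) = I*j
U(f) = (f + I*f)/(2*f) (U(f) = (f + I*f)/(f + f) = (f + I*f)/((2*f)) = (f + I*f)*(1/(2*f)) = (f + I*f)/(2*f))
(-148/U(9) + 128)*(-1*(-4)*(-4)) = (-148*2*(1/2 - I/2) + 128)*(-1*(-4)*(-4)) = (-296*(1/2 - I/2) + 128)*(4*(-4)) = (-296*(1/2 - I/2) + 128)*(-16) = (128 - 296*(1/2 - I/2))*(-16) = -2048 + 4736*(1/2 - I/2)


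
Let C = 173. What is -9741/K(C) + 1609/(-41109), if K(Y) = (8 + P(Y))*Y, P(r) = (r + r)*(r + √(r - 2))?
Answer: -507944378458297/12671432157263820 + 29223*√19/1781733260 ≈ -0.040014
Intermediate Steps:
P(r) = 2*r*(r + √(-2 + r)) (P(r) = (2*r)*(r + √(-2 + r)) = 2*r*(r + √(-2 + r)))
K(Y) = Y*(8 + 2*Y*(Y + √(-2 + Y))) (K(Y) = (8 + 2*Y*(Y + √(-2 + Y)))*Y = Y*(8 + 2*Y*(Y + √(-2 + Y))))
-9741/K(C) + 1609/(-41109) = -9741*1/(346*(4 + 173*(173 + √(-2 + 173)))) + 1609/(-41109) = -9741*1/(346*(4 + 173*(173 + √171))) + 1609*(-1/41109) = -9741*1/(346*(4 + 173*(173 + 3*√19))) - 1609/41109 = -9741*1/(346*(4 + (29929 + 519*√19))) - 1609/41109 = -9741*1/(346*(29933 + 519*√19)) - 1609/41109 = -9741/(10356818 + 179574*√19) - 1609/41109 = -1609/41109 - 9741/(10356818 + 179574*√19)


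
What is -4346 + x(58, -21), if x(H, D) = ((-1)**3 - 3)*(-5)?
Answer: -4326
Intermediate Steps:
x(H, D) = 20 (x(H, D) = (-1 - 3)*(-5) = -4*(-5) = 20)
-4346 + x(58, -21) = -4346 + 20 = -4326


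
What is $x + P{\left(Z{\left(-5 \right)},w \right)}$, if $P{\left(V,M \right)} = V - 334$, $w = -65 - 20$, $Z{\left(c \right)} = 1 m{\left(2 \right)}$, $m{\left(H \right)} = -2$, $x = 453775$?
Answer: $453439$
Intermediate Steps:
$Z{\left(c \right)} = -2$ ($Z{\left(c \right)} = 1 \left(-2\right) = -2$)
$w = -85$ ($w = -65 - 20 = -85$)
$P{\left(V,M \right)} = -334 + V$ ($P{\left(V,M \right)} = V - 334 = -334 + V$)
$x + P{\left(Z{\left(-5 \right)},w \right)} = 453775 - 336 = 453439$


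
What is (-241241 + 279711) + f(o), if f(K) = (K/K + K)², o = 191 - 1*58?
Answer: 56426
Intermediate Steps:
o = 133 (o = 191 - 58 = 133)
f(K) = (1 + K)²
(-241241 + 279711) + f(o) = (-241241 + 279711) + (1 + 133)² = 38470 + 134² = 38470 + 17956 = 56426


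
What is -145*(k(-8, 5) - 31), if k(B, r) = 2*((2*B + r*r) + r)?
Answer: 435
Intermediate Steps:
k(B, r) = 2*r + 2*r² + 4*B (k(B, r) = 2*((2*B + r²) + r) = 2*((r² + 2*B) + r) = 2*(r + r² + 2*B) = 2*r + 2*r² + 4*B)
-145*(k(-8, 5) - 31) = -145*((2*5 + 2*5² + 4*(-8)) - 31) = -145*((10 + 2*25 - 32) - 31) = -145*((10 + 50 - 32) - 31) = -145*(28 - 31) = -145*(-3) = 435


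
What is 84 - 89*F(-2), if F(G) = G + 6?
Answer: -272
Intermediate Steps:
F(G) = 6 + G
84 - 89*F(-2) = 84 - 89*(6 - 2) = 84 - 89*4 = 84 - 356 = -272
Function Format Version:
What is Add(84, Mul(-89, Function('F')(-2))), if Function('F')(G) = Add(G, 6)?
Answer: -272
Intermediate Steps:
Function('F')(G) = Add(6, G)
Add(84, Mul(-89, Function('F')(-2))) = Add(84, Mul(-89, Add(6, -2))) = Add(84, Mul(-89, 4)) = Add(84, -356) = -272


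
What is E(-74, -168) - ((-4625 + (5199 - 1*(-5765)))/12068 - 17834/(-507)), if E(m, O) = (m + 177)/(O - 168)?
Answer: -293746919/8157968 ≈ -36.007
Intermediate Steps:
E(m, O) = (177 + m)/(-168 + O)
E(-74, -168) - ((-4625 + (5199 - 1*(-5765)))/12068 - 17834/(-507)) = (177 - 74)/(-168 - 168) - ((-4625 + (5199 - 1*(-5765)))/12068 - 17834/(-507)) = 103/(-336) - ((-4625 + (5199 + 5765))*(1/12068) - 17834*(-1/507)) = -1/336*103 - ((-4625 + 10964)*(1/12068) + 17834/507) = -103/336 - (6339*(1/12068) + 17834/507) = -103/336 - (6339/12068 + 17834/507) = -103/336 - 1*218434585/6118476 = -103/336 - 218434585/6118476 = -293746919/8157968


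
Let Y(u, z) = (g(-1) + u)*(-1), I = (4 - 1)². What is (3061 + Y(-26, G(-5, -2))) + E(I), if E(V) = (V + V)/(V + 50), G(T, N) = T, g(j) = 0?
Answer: 182151/59 ≈ 3087.3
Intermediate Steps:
I = 9 (I = 3² = 9)
Y(u, z) = -u (Y(u, z) = (0 + u)*(-1) = u*(-1) = -u)
E(V) = 2*V/(50 + V) (E(V) = (2*V)/(50 + V) = 2*V/(50 + V))
(3061 + Y(-26, G(-5, -2))) + E(I) = (3061 - 1*(-26)) + 2*9/(50 + 9) = (3061 + 26) + 2*9/59 = 3087 + 2*9*(1/59) = 3087 + 18/59 = 182151/59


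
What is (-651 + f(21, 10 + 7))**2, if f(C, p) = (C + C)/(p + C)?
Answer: 152473104/361 ≈ 4.2236e+5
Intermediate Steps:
f(C, p) = 2*C/(C + p) (f(C, p) = (2*C)/(C + p) = 2*C/(C + p))
(-651 + f(21, 10 + 7))**2 = (-651 + 2*21/(21 + (10 + 7)))**2 = (-651 + 2*21/(21 + 17))**2 = (-651 + 2*21/38)**2 = (-651 + 2*21*(1/38))**2 = (-651 + 21/19)**2 = (-12348/19)**2 = 152473104/361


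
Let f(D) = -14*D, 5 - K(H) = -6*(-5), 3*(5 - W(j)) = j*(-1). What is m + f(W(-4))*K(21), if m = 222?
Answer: 4516/3 ≈ 1505.3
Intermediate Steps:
W(j) = 5 + j/3 (W(j) = 5 - j*(-1)/3 = 5 - (-1)*j/3 = 5 + j/3)
K(H) = -25 (K(H) = 5 - (-6)*(-5) = 5 - 1*30 = 5 - 30 = -25)
m + f(W(-4))*K(21) = 222 - 14*(5 + (⅓)*(-4))*(-25) = 222 - 14*(5 - 4/3)*(-25) = 222 - 14*11/3*(-25) = 222 - 154/3*(-25) = 222 + 3850/3 = 4516/3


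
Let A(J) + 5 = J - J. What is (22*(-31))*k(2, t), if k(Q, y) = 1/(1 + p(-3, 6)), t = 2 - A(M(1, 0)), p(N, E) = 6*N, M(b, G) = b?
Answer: 682/17 ≈ 40.118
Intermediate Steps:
A(J) = -5 (A(J) = -5 + (J - J) = -5 + 0 = -5)
t = 7 (t = 2 - 1*(-5) = 2 + 5 = 7)
k(Q, y) = -1/17 (k(Q, y) = 1/(1 + 6*(-3)) = 1/(1 - 18) = 1/(-17) = -1/17)
(22*(-31))*k(2, t) = (22*(-31))*(-1/17) = -682*(-1/17) = 682/17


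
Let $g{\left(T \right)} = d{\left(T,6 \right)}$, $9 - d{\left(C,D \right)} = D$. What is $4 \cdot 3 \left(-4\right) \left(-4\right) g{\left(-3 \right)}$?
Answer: $576$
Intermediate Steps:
$d{\left(C,D \right)} = 9 - D$
$g{\left(T \right)} = 3$ ($g{\left(T \right)} = 9 - 6 = 3$)
$4 \cdot 3 \left(-4\right) \left(-4\right) g{\left(-3 \right)} = 4 \cdot 3 \left(-4\right) \left(-4\right) 3 = 4 \left(\left(-12\right) \left(-4\right)\right) 3 = 4 \cdot 48 \cdot 3 = 192 \cdot 3 = 576$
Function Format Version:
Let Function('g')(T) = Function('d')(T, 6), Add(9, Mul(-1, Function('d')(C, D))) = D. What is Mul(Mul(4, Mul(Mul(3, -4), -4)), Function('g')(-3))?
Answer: 576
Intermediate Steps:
Function('d')(C, D) = Add(9, Mul(-1, D))
Function('g')(T) = 3 (Function('g')(T) = Add(9, Mul(-1, 6)) = Add(9, -6) = 3)
Mul(Mul(4, Mul(Mul(3, -4), -4)), Function('g')(-3)) = Mul(Mul(4, Mul(Mul(3, -4), -4)), 3) = Mul(Mul(4, Mul(-12, -4)), 3) = Mul(Mul(4, 48), 3) = Mul(192, 3) = 576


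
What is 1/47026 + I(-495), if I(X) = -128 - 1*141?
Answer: -12649993/47026 ≈ -269.00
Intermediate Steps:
I(X) = -269 (I(X) = -128 - 141 = -269)
1/47026 + I(-495) = 1/47026 - 269 = -12649993/47026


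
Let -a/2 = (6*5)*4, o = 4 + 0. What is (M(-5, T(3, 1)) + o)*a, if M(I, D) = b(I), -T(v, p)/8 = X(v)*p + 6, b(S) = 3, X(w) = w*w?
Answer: -1680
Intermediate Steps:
X(w) = w²
T(v, p) = -48 - 8*p*v² (T(v, p) = -8*(v²*p + 6) = -8*(p*v² + 6) = -8*(6 + p*v²) = -48 - 8*p*v²)
M(I, D) = 3
o = 4
a = -240 (a = -2*6*5*4 = -60*4 = -2*120 = -240)
(M(-5, T(3, 1)) + o)*a = (3 + 4)*(-240) = 7*(-240) = -1680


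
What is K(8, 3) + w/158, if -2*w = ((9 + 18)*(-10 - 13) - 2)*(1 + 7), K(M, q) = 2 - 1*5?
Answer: 1009/79 ≈ 12.772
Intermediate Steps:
K(M, q) = -3 (K(M, q) = 2 - 5 = -3)
w = 2492 (w = -((9 + 18)*(-10 - 13) - 2)*(1 + 7)/2 = -(27*(-23) - 2)*8/2 = -(-621 - 2)*8/2 = -(-623)*8/2 = -½*(-4984) = 2492)
K(8, 3) + w/158 = -3 + 2492/158 = -3 + (1/158)*2492 = -3 + 1246/79 = 1009/79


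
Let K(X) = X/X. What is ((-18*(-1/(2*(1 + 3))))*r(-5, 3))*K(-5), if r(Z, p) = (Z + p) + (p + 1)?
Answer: 9/2 ≈ 4.5000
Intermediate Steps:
K(X) = 1
r(Z, p) = 1 + Z + 2*p (r(Z, p) = (Z + p) + (1 + p) = 1 + Z + 2*p)
((-18*(-1/(2*(1 + 3))))*r(-5, 3))*K(-5) = ((-18*(-1/(2*(1 + 3))))*(1 - 5 + 2*3))*1 = ((-18/((4*2)*(-1)))*(1 - 5 + 6))*1 = (-18/(8*(-1))*2)*1 = (-18/(-8)*2)*1 = (-18*(-1/8)*2)*1 = ((9/4)*2)*1 = (9/2)*1 = 9/2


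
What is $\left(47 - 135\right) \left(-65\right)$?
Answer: $5720$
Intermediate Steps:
$\left(47 - 135\right) \left(-65\right) = \left(-88\right) \left(-65\right) = 5720$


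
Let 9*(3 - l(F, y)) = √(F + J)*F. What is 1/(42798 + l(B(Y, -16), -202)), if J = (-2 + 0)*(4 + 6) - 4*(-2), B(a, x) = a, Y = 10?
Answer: 3466881/148385973881 + 90*I*√2/148385973881 ≈ 2.3364e-5 + 8.5776e-10*I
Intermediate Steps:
J = -12 (J = -2*10 + 8 = -20 + 8 = -12)
l(F, y) = 3 - F*√(-12 + F)/9 (l(F, y) = 3 - √(F - 12)*F/9 = 3 - √(-12 + F)*F/9 = 3 - F*√(-12 + F)/9)
1/(42798 + l(B(Y, -16), -202)) = 1/(42798 + (3 - ⅑*10*√(-12 + 10))) = 1/(42798 + (3 - ⅑*10*√(-2))) = 1/(42798 + (3 - ⅑*10*I*√2)) = 1/(42798 + (3 - 10*I*√2/9)) = 1/(42801 - 10*I*√2/9)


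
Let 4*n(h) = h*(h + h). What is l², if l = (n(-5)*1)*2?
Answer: 625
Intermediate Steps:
n(h) = h²/2 (n(h) = (h*(h + h))/4 = (h*(2*h))/4 = (2*h²)/4 = h²/2)
l = 25 (l = (((½)*(-5)²)*1)*2 = (((½)*25)*1)*2 = ((25/2)*1)*2 = (25/2)*2 = 25)
l² = 25² = 625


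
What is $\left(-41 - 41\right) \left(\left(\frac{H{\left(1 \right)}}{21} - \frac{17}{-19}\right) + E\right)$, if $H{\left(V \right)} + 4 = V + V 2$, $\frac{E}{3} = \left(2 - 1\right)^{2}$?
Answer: $- \frac{125870}{399} \approx -315.46$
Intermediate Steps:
$E = 3$ ($E = 3 \left(2 - 1\right)^{2} = 3 \cdot 1^{2} = 3 \cdot 1 = 3$)
$H{\left(V \right)} = -4 + 3 V$ ($H{\left(V \right)} = -4 + \left(V + V 2\right) = -4 + \left(V + 2 V\right) = -4 + 3 V$)
$\left(-41 - 41\right) \left(\left(\frac{H{\left(1 \right)}}{21} - \frac{17}{-19}\right) + E\right) = \left(-41 - 41\right) \left(\left(\frac{-4 + 3 \cdot 1}{21} - \frac{17}{-19}\right) + 3\right) = - 82 \left(\left(\left(-4 + 3\right) \frac{1}{21} - - \frac{17}{19}\right) + 3\right) = - 82 \left(\left(\left(-1\right) \frac{1}{21} + \frac{17}{19}\right) + 3\right) = - 82 \left(\left(- \frac{1}{21} + \frac{17}{19}\right) + 3\right) = - 82 \left(\frac{338}{399} + 3\right) = \left(-82\right) \frac{1535}{399} = - \frac{125870}{399}$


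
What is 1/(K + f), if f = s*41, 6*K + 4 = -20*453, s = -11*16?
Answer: -3/26180 ≈ -0.00011459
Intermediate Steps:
s = -176
K = -4532/3 (K = -⅔ + (-20*453)/6 = -⅔ + (⅙)*(-9060) = -⅔ - 1510 = -4532/3 ≈ -1510.7)
f = -7216 (f = -176*41 = -7216)
1/(K + f) = 1/(-4532/3 - 7216) = 1/(-26180/3) = -3/26180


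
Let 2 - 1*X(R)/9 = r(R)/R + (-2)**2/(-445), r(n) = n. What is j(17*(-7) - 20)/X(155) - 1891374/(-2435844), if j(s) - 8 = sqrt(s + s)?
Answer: 2719107829/1640540934 + 445*I*sqrt(278)/4041 ≈ 1.6574 + 1.8361*I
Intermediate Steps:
X(R) = 4041/445 (X(R) = 18 - 9*(R/R + (-2)**2/(-445)) = 18 - 9*(1 + 4*(-1/445)) = 18 - 9*(1 - 4/445) = 18 - 9*441/445 = 18 - 3969/445 = 4041/445)
j(s) = 8 + sqrt(2)*sqrt(s) (j(s) = 8 + sqrt(s + s) = 8 + sqrt(2*s) = 8 + sqrt(2)*sqrt(s))
j(17*(-7) - 20)/X(155) - 1891374/(-2435844) = (8 + sqrt(2)*sqrt(17*(-7) - 20))/(4041/445) - 1891374/(-2435844) = (8 + sqrt(2)*sqrt(-119 - 20))*(445/4041) - 1891374*(-1/2435844) = (8 + sqrt(2)*sqrt(-139))*(445/4041) + 315229/405974 = (8 + sqrt(2)*(I*sqrt(139)))*(445/4041) + 315229/405974 = (8 + I*sqrt(278))*(445/4041) + 315229/405974 = (3560/4041 + 445*I*sqrt(278)/4041) + 315229/405974 = 2719107829/1640540934 + 445*I*sqrt(278)/4041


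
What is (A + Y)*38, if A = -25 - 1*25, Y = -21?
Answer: -2698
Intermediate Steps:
A = -50 (A = -25 - 25 = -50)
(A + Y)*38 = (-50 - 21)*38 = -71*38 = -2698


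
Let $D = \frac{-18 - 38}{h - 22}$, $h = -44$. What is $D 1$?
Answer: $\frac{28}{33} \approx 0.84848$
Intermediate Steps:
$D = \frac{28}{33}$ ($D = \frac{-18 - 38}{-44 - 22} = - \frac{56}{-66} = \left(-56\right) \left(- \frac{1}{66}\right) = \frac{28}{33} \approx 0.84848$)
$D 1 = \frac{28}{33} \cdot 1 = \frac{28}{33}$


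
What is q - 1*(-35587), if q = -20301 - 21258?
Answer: -5972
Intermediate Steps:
q = -41559
q - 1*(-35587) = -41559 - 1*(-35587) = -41559 + 35587 = -5972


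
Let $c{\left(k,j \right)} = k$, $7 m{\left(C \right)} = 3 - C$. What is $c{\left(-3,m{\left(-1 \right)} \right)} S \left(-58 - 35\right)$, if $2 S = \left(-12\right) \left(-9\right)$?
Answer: $15066$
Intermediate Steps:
$S = 54$ ($S = \frac{\left(-12\right) \left(-9\right)}{2} = \frac{1}{2} \cdot 108 = 54$)
$m{\left(C \right)} = \frac{3}{7} - \frac{C}{7}$ ($m{\left(C \right)} = \frac{3 - C}{7} = \frac{3}{7} - \frac{C}{7}$)
$c{\left(-3,m{\left(-1 \right)} \right)} S \left(-58 - 35\right) = - 3 \cdot 54 \left(-58 - 35\right) = - 3 \cdot 54 \left(-93\right) = \left(-3\right) \left(-5022\right) = 15066$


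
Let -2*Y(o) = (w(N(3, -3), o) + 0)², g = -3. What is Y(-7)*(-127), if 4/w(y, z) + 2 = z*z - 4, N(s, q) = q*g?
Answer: 1016/1849 ≈ 0.54949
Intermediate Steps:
N(s, q) = -3*q (N(s, q) = q*(-3) = -3*q)
w(y, z) = 4/(-6 + z²) (w(y, z) = 4/(-2 + (z*z - 4)) = 4/(-2 + (z² - 4)) = 4/(-2 + (-4 + z²)) = 4/(-6 + z²))
Y(o) = -8/(-6 + o²)² (Y(o) = -(4/(-6 + o²) + 0)²/2 = -16/(-6 + o²)²/2 = -8/(-6 + o²)²)
Y(-7)*(-127) = -8/(-6 + (-7)²)²*(-127) = -8/(-6 + 49)²*(-127) = -8/43²*(-127) = -8*1/1849*(-127) = -8/1849*(-127) = 1016/1849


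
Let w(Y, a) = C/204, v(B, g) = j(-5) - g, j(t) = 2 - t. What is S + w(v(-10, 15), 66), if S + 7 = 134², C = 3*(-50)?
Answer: 610241/34 ≈ 17948.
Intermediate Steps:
C = -150
v(B, g) = 7 - g (v(B, g) = (2 - 1*(-5)) - g = (2 + 5) - g = 7 - g)
w(Y, a) = -25/34 (w(Y, a) = -150/204 = -150*1/204 = -25/34)
S = 17949 (S = -7 + 134² = -7 + 17956 = 17949)
S + w(v(-10, 15), 66) = 17949 - 25/34 = 610241/34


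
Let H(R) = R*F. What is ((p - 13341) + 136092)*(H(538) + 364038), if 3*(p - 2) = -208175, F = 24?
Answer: 20114554600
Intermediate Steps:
H(R) = 24*R (H(R) = R*24 = 24*R)
p = -208169/3 (p = 2 + (1/3)*(-208175) = 2 - 208175/3 = -208169/3 ≈ -69390.)
((p - 13341) + 136092)*(H(538) + 364038) = ((-208169/3 - 13341) + 136092)*(24*538 + 364038) = (-248192/3 + 136092)*(12912 + 364038) = (160084/3)*376950 = 20114554600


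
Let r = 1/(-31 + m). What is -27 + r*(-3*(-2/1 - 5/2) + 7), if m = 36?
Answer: -229/10 ≈ -22.900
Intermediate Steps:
r = ⅕ (r = 1/(-31 + 36) = 1/5 = ⅕ ≈ 0.20000)
-27 + r*(-3*(-2/1 - 5/2) + 7) = -27 + (-3*(-2/1 - 5/2) + 7)/5 = -27 + (-3*(-2*1 - 5*½) + 7)/5 = -27 + (-3*(-2 - 5/2) + 7)/5 = -27 + (-3*(-9/2) + 7)/5 = -27 + (27/2 + 7)/5 = -27 + (⅕)*(41/2) = -27 + 41/10 = -229/10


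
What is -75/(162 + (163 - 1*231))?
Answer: -75/94 ≈ -0.79787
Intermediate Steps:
-75/(162 + (163 - 1*231)) = -75/(162 + (163 - 231)) = -75/(162 - 68) = -75/94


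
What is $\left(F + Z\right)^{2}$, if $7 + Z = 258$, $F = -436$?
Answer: $34225$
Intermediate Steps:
$Z = 251$ ($Z = -7 + 258 = 251$)
$\left(F + Z\right)^{2} = \left(-436 + 251\right)^{2} = \left(-185\right)^{2} = 34225$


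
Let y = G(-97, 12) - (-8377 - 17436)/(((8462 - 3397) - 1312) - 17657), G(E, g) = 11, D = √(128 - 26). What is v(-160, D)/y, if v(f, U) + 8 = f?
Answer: -778624/42377 ≈ -18.374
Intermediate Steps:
D = √102 ≈ 10.100
v(f, U) = -8 + f
y = 127131/13904 (y = 11 - (-8377 - 17436)/(((8462 - 3397) - 1312) - 17657) = 11 - (-25813)/((5065 - 1312) - 17657) = 11 - (-25813)/(3753 - 17657) = 11 - (-25813)/(-13904) = 11 - (-25813)*(-1)/13904 = 11 - 1*25813/13904 = 11 - 25813/13904 = 127131/13904 ≈ 9.1435)
v(-160, D)/y = (-8 - 160)/(127131/13904) = -168*13904/127131 = -778624/42377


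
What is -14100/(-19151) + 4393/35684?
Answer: 53388613/62125844 ≈ 0.85936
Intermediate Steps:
-14100/(-19151) + 4393/35684 = -14100*(-1/19151) + 4393*(1/35684) = 14100/19151 + 4393/35684 = 53388613/62125844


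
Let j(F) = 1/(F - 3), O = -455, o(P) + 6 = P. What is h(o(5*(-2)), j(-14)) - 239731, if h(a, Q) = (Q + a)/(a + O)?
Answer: -639841948/2669 ≈ -2.3973e+5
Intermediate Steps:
o(P) = -6 + P
j(F) = 1/(-3 + F)
h(a, Q) = (Q + a)/(-455 + a) (h(a, Q) = (Q + a)/(a - 455) = (Q + a)/(-455 + a))
h(o(5*(-2)), j(-14)) - 239731 = (1/(-3 - 14) + (-6 + 5*(-2)))/(-455 + (-6 + 5*(-2))) - 239731 = (1/(-17) + (-6 - 10))/(-455 + (-6 - 10)) - 239731 = (-1/17 - 16)/(-455 - 16) - 239731 = -273/17/(-471) - 239731 = -1/471*(-273/17) - 239731 = 91/2669 - 239731 = -639841948/2669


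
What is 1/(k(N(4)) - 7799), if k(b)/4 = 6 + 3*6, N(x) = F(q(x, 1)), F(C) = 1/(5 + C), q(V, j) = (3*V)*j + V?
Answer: -1/7703 ≈ -0.00012982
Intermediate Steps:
q(V, j) = V + 3*V*j (q(V, j) = 3*V*j + V = V + 3*V*j)
N(x) = 1/(5 + 4*x) (N(x) = 1/(5 + x*(1 + 3*1)) = 1/(5 + x*(1 + 3)) = 1/(5 + x*4) = 1/(5 + 4*x))
k(b) = 96 (k(b) = 4*(6 + 3*6) = 4*(6 + 18) = 4*24 = 96)
1/(k(N(4)) - 7799) = 1/(96 - 7799) = 1/(-7703) = -1/7703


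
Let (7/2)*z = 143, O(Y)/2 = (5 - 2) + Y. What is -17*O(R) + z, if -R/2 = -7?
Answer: -3760/7 ≈ -537.14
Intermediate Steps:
R = 14 (R = -2*(-7) = 14)
O(Y) = 6 + 2*Y (O(Y) = 2*((5 - 2) + Y) = 2*(3 + Y) = 6 + 2*Y)
z = 286/7 (z = (2/7)*143 = 286/7 ≈ 40.857)
-17*O(R) + z = -17*(6 + 2*14) + 286/7 = -17*(6 + 28) + 286/7 = -17*34 + 286/7 = -578 + 286/7 = -3760/7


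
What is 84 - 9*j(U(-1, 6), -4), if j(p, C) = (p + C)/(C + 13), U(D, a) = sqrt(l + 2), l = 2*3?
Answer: 88 - 2*sqrt(2) ≈ 85.172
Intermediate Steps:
l = 6
U(D, a) = 2*sqrt(2) (U(D, a) = sqrt(6 + 2) = sqrt(8) = 2*sqrt(2))
j(p, C) = (C + p)/(13 + C)
84 - 9*j(U(-1, 6), -4) = 84 - 9*(-4 + 2*sqrt(2))/(13 - 4) = 84 - 9*(-4 + 2*sqrt(2))/9 = 84 - (-4 + 2*sqrt(2)) = 84 - 9*(-4/9 + 2*sqrt(2)/9) = 84 + (4 - 2*sqrt(2)) = 88 - 2*sqrt(2)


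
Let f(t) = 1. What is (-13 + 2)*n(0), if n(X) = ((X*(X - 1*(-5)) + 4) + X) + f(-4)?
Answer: -55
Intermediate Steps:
n(X) = 5 + X + X*(5 + X) (n(X) = ((X*(X - 1*(-5)) + 4) + X) + 1 = ((X*(X + 5) + 4) + X) + 1 = ((X*(5 + X) + 4) + X) + 1 = ((4 + X*(5 + X)) + X) + 1 = (4 + X + X*(5 + X)) + 1 = 5 + X + X*(5 + X))
(-13 + 2)*n(0) = (-13 + 2)*(5 + 0² + 6*0) = -11*(5 + 0 + 0) = -11*5 = -55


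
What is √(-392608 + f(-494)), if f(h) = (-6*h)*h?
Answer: 2*I*√464206 ≈ 1362.7*I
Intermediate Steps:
f(h) = -6*h²
√(-392608 + f(-494)) = √(-392608 - 6*(-494)²) = √(-392608 - 6*244036) = √(-392608 - 1464216) = √(-1856824) = 2*I*√464206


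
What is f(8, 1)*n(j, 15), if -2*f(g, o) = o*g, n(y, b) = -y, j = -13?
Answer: -52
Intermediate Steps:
f(g, o) = -g*o/2 (f(g, o) = -o*g/2 = -g*o/2)
f(8, 1)*n(j, 15) = (-½*8*1)*(-1*(-13)) = -4*13 = -52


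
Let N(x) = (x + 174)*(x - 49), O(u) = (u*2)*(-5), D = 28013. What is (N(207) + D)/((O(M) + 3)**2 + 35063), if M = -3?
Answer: 88211/36152 ≈ 2.4400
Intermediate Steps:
O(u) = -10*u (O(u) = (2*u)*(-5) = -10*u)
N(x) = (-49 + x)*(174 + x) (N(x) = (174 + x)*(-49 + x) = (-49 + x)*(174 + x))
(N(207) + D)/((O(M) + 3)**2 + 35063) = ((-8526 + 207**2 + 125*207) + 28013)/((-10*(-3) + 3)**2 + 35063) = ((-8526 + 42849 + 25875) + 28013)/((30 + 3)**2 + 35063) = (60198 + 28013)/(33**2 + 35063) = 88211/(1089 + 35063) = 88211/36152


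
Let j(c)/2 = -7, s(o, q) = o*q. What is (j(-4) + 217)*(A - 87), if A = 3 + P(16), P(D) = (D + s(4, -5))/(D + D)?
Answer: -136619/8 ≈ -17077.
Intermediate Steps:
j(c) = -14 (j(c) = 2*(-7) = -14)
P(D) = (-20 + D)/(2*D) (P(D) = (D + 4*(-5))/(D + D) = (D - 20)/((2*D)) = (-20 + D)*(1/(2*D)) = (-20 + D)/(2*D))
A = 23/8 (A = 3 + (½)*(-20 + 16)/16 = 3 + (½)*(1/16)*(-4) = 3 - ⅛ = 23/8 ≈ 2.8750)
(j(-4) + 217)*(A - 87) = (-14 + 217)*(23/8 - 87) = 203*(-673/8) = -136619/8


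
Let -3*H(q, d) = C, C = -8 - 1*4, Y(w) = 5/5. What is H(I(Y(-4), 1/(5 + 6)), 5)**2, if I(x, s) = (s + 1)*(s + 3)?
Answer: 16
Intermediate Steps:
Y(w) = 1 (Y(w) = 5*(1/5) = 1)
I(x, s) = (1 + s)*(3 + s)
C = -12 (C = -8 - 4 = -12)
H(q, d) = 4 (H(q, d) = -1/3*(-12) = 4)
H(I(Y(-4), 1/(5 + 6)), 5)**2 = 4**2 = 16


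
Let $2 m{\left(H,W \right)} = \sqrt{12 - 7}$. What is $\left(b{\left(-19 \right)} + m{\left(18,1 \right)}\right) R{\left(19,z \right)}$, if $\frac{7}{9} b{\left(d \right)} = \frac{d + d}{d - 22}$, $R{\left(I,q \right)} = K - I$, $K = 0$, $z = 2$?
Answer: $- \frac{6498}{287} - \frac{19 \sqrt{5}}{2} \approx -43.884$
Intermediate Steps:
$R{\left(I,q \right)} = - I$ ($R{\left(I,q \right)} = 0 - I = - I$)
$b{\left(d \right)} = \frac{18 d}{7 \left(-22 + d\right)}$ ($b{\left(d \right)} = \frac{9 \frac{d + d}{d - 22}}{7} = \frac{9 \frac{2 d}{-22 + d}}{7} = \frac{18 d}{7 \left(-22 + d\right)}$)
$m{\left(H,W \right)} = \frac{\sqrt{5}}{2}$ ($m{\left(H,W \right)} = \frac{\sqrt{12 - 7}}{2} = \frac{\sqrt{5}}{2}$)
$\left(b{\left(-19 \right)} + m{\left(18,1 \right)}\right) R{\left(19,z \right)} = \left(\frac{18}{7} \left(-19\right) \frac{1}{-22 - 19} + \frac{\sqrt{5}}{2}\right) \left(\left(-1\right) 19\right) = \left(\frac{18}{7} \left(-19\right) \frac{1}{-41} + \frac{\sqrt{5}}{2}\right) \left(-19\right) = \left(\frac{18}{7} \left(-19\right) \left(- \frac{1}{41}\right) + \frac{\sqrt{5}}{2}\right) \left(-19\right) = \left(\frac{342}{287} + \frac{\sqrt{5}}{2}\right) \left(-19\right) = - \frac{6498}{287} - \frac{19 \sqrt{5}}{2}$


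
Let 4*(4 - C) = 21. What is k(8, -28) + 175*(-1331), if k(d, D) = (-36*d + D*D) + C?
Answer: -929721/4 ≈ -2.3243e+5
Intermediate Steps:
C = -5/4 (C = 4 - ¼*21 = 4 - 21/4 = -5/4 ≈ -1.2500)
k(d, D) = -5/4 + D² - 36*d (k(d, D) = (-36*d + D*D) - 5/4 = (-36*d + D²) - 5/4 = (D² - 36*d) - 5/4 = -5/4 + D² - 36*d)
k(8, -28) + 175*(-1331) = (-5/4 + (-28)² - 36*8) + 175*(-1331) = (-5/4 + 784 - 288) - 232925 = 1979/4 - 232925 = -929721/4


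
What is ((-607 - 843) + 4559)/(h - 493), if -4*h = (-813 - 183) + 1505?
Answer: -12436/2481 ≈ -5.0125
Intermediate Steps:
h = -509/4 (h = -((-813 - 183) + 1505)/4 = -(-996 + 1505)/4 = -1/4*509 = -509/4 ≈ -127.25)
((-607 - 843) + 4559)/(h - 493) = ((-607 - 843) + 4559)/(-509/4 - 493) = (-1450 + 4559)/(-2481/4) = 3109*(-4/2481) = -12436/2481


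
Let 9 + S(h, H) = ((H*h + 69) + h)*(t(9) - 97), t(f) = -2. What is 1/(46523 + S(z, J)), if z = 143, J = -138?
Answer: 1/1979192 ≈ 5.0526e-7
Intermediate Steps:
S(h, H) = -6840 - 99*h - 99*H*h (S(h, H) = -9 + ((H*h + 69) + h)*(-2 - 97) = -9 + ((69 + H*h) + h)*(-99) = -9 + (69 + h + H*h)*(-99) = -9 + (-6831 - 99*h - 99*H*h) = -6840 - 99*h - 99*H*h)
1/(46523 + S(z, J)) = 1/(46523 + (-6840 - 99*143 - 99*(-138)*143)) = 1/(46523 + (-6840 - 14157 + 1953666)) = 1/(46523 + 1932669) = 1/1979192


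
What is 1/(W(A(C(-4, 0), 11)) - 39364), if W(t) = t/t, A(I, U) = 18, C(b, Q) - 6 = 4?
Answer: -1/39363 ≈ -2.5405e-5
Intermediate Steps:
C(b, Q) = 10 (C(b, Q) = 6 + 4 = 10)
W(t) = 1
1/(W(A(C(-4, 0), 11)) - 39364) = 1/(1 - 39364) = 1/(-39363) = -1/39363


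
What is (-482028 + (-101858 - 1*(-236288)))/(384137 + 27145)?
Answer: -19311/22849 ≈ -0.84516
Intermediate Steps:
(-482028 + (-101858 - 1*(-236288)))/(384137 + 27145) = (-482028 + (-101858 + 236288))/411282 = (-482028 + 134430)*(1/411282) = -347598*1/411282 = -19311/22849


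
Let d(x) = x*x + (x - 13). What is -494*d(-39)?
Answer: -725686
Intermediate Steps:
d(x) = -13 + x + x² (d(x) = x² + (-13 + x) = -13 + x + x²)
-494*d(-39) = -494*(-13 - 39 + (-39)²) = -494*(-13 - 39 + 1521) = -494*1469 = -725686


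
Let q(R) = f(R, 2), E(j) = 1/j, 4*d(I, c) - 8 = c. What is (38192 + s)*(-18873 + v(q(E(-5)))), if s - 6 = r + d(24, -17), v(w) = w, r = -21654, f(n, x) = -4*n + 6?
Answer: -6241599277/20 ≈ -3.1208e+8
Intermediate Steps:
d(I, c) = 2 + c/4
E(j) = 1/j
f(n, x) = 6 - 4*n
q(R) = 6 - 4*R
s = -86601/4 (s = 6 + (-21654 + (2 + (¼)*(-17))) = 6 + (-21654 + (2 - 17/4)) = 6 + (-21654 - 9/4) = 6 - 86625/4 = -86601/4 ≈ -21650.)
(38192 + s)*(-18873 + v(q(E(-5)))) = (38192 - 86601/4)*(-18873 + (6 - 4/(-5))) = 66167*(-18873 + (6 - 4*(-⅕)))/4 = 66167*(-18873 + (6 + ⅘))/4 = 66167*(-18873 + 34/5)/4 = (66167/4)*(-94331/5) = -6241599277/20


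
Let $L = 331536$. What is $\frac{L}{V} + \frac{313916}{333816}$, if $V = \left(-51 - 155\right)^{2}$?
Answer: $\frac{7749585047}{885363486} \approx 8.753$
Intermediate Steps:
$V = 42436$ ($V = \left(-206\right)^{2} = 42436$)
$\frac{L}{V} + \frac{313916}{333816} = \frac{331536}{42436} + \frac{313916}{333816} = 331536 \cdot \frac{1}{42436} + 313916 \cdot \frac{1}{333816} = \frac{82884}{10609} + \frac{78479}{83454} = \frac{7749585047}{885363486}$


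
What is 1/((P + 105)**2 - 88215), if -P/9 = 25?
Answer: -1/73815 ≈ -1.3547e-5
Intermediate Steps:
P = -225 (P = -9*25 = -225)
1/((P + 105)**2 - 88215) = 1/((-225 + 105)**2 - 88215) = 1/((-120)**2 - 88215) = 1/(14400 - 88215) = 1/(-73815) = -1/73815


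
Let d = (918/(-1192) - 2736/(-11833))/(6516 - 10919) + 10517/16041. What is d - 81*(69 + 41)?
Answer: -4437792464226338641/498105398344764 ≈ -8909.3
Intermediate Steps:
d = 326635025508599/498105398344764 (d = (918*(-1/1192) - 2736*(-1/11833))/(-4403) + 10517*(1/16041) = (-459/596 + 2736/11833)*(-1/4403) + 10517/16041 = -3800691/7052468*(-1/4403) + 10517/16041 = 3800691/31052016604 + 10517/16041 = 326635025508599/498105398344764 ≈ 0.65576)
d - 81*(69 + 41) = 326635025508599/498105398344764 - 81*(69 + 41) = 326635025508599/498105398344764 - 81*110 = 326635025508599/498105398344764 - 1*8910 = 326635025508599/498105398344764 - 8910 = -4437792464226338641/498105398344764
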